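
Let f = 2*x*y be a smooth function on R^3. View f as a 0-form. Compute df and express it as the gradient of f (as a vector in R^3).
df = (2*y) dx + (2*x) dy + (0) dz; grad f = (2*y, 2*x, 0)

For a 0-form f, d f = (∂f/∂x) dx + (∂f/∂y) dy + (∂f/∂z) dz. The components of the vector representation are exactly the entries of grad f in Cartesian coordinates:
  ∂f/∂x = 2*y
  ∂f/∂y = 2*x
  ∂f/∂z = 0.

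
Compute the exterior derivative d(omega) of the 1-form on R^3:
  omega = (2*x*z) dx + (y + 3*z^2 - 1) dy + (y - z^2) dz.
d(omega) = (-2*x) dx ∧ dz + (1 - 6*z) dy ∧ dz

For a 1-form omega = sum_i f_i dx_i, the exterior derivative is
  d(omega) = sum_{i < j} (∂f_j/∂x_i - ∂f_i/∂x_j) dx_i ∧ dx_j.
  coefficient of dx ∧ dz: ∂f_3/∂x - ∂f_1/∂z = ∂(y - z^2)/∂x - ∂(2*x*z)/∂z = -2*x
  coefficient of dy ∧ dz: ∂f_3/∂y - ∂f_2/∂z = ∂(y - z^2)/∂y - ∂(y + 3*z^2 - 1)/∂z = 1 - 6*z
Assembling: d(omega) = (-2*x) dx ∧ dz + (1 - 6*z) dy ∧ dz.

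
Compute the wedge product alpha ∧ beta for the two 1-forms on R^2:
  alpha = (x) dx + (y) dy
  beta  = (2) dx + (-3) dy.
alpha ∧ beta = (-3*x - 2*y) dx ∧ dy

Distribute the wedge, using dx_i ∧ dx_j = -dx_j ∧ dx_i and dx_i ∧ dx_i = 0. For each pair (i, j) with i < j, the coefficient of dx_i ∧ dx_j in alpha ∧ beta is (alpha_i * beta_j - alpha_j * beta_i). Collecting: alpha ∧ beta = (-3*x - 2*y) dx ∧ dy.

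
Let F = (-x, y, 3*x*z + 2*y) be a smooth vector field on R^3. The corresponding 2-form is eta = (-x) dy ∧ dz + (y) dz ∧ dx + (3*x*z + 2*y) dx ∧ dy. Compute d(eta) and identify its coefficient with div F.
d(eta) = (3*x) dx ∧ dy ∧ dz; div F = 3*x

For a 2-form in R^3 of the form above, applying d gives a 3-form with coefficient ∂P/∂x + ∂Q/∂y + ∂R/∂z:
  ∂P/∂x = -1
  ∂Q/∂y = 1
  ∂R/∂z = 3*x
Sum = 3*x, which is exactly div F.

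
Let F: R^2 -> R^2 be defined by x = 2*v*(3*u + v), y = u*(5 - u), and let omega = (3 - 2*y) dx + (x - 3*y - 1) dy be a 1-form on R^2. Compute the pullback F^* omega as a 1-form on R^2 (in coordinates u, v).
F^* omega = (-6*u^3 + 45*u^2 - 4*u*v^2 - 30*u*v - 73*u + 10*v^2 + 18*v - 5) du + (12*u^3 + 8*u^2*v - 60*u^2 - 40*u*v + 18*u + 12*v) dv

Using F^*(f dg) = (f ∘ F) d(g ∘ F), substitute each coordinate x_i by F_i(u, v) in f_i, and replace dx_i by d F_i = (∂F_i/∂u) du + (∂F_i/∂v) dv.
  For the x component: f_1(F) = 2*u^2 - 10*u + 3; d F_1 = (6*v) du + (6*u + 4*v) dv
  For the y component: f_2(F) = 3*u^2 + 6*u*v - 15*u + 2*v^2 - 1; d F_2 = (5 - 2*u) du + (0) dv
Combining and collecting du, dv coefficients:
  coeff of du: -6*u^3 + 45*u^2 - 4*u*v^2 - 30*u*v - 73*u + 10*v^2 + 18*v - 5
  coeff of dv: 12*u^3 + 8*u^2*v - 60*u^2 - 40*u*v + 18*u + 12*v
F^* omega = (-6*u^3 + 45*u^2 - 4*u*v^2 - 30*u*v - 73*u + 10*v^2 + 18*v - 5) du + (12*u^3 + 8*u^2*v - 60*u^2 - 40*u*v + 18*u + 12*v) dv.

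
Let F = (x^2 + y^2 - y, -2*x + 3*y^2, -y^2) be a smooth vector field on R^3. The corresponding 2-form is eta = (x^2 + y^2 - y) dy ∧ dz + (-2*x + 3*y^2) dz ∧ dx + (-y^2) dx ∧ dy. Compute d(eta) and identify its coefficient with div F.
d(eta) = (2*x + 6*y) dx ∧ dy ∧ dz; div F = 2*x + 6*y

For a 2-form in R^3 of the form above, applying d gives a 3-form with coefficient ∂P/∂x + ∂Q/∂y + ∂R/∂z:
  ∂P/∂x = 2*x
  ∂Q/∂y = 6*y
  ∂R/∂z = 0
Sum = 2*x + 6*y, which is exactly div F.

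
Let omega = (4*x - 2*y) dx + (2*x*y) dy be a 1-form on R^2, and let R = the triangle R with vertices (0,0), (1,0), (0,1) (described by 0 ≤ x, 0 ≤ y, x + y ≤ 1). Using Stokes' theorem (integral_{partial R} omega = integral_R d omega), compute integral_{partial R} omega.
integral_(partial R) omega = 4/3

Stokes: integral_partial_R omega = integral_R d omega with d omega = (∂Q/∂x - ∂P/∂y) dx ∧ dy.
  ∂Q/∂x = 2*y
  ∂P/∂y = -2
  integrand = ∂Q/∂x - ∂P/∂y = 2*y + 2.
Integrating over R: integral_0^1 integral_0^{1-x} (2*y + 2) dy dx = 4/3.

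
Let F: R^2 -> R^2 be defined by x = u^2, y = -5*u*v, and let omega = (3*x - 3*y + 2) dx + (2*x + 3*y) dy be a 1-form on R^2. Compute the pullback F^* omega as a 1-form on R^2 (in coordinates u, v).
F^* omega = (u*(6*u^2 + 20*u*v + 75*v^2 + 4)) du + (u^2*(-10*u + 75*v)) dv

Using F^*(f dg) = (f ∘ F) d(g ∘ F), substitute each coordinate x_i by F_i(u, v) in f_i, and replace dx_i by d F_i = (∂F_i/∂u) du + (∂F_i/∂v) dv.
  For the x component: f_1(F) = 3*u^2 + 15*u*v + 2; d F_1 = (2*u) du + (0) dv
  For the y component: f_2(F) = u*(2*u - 15*v); d F_2 = (-5*v) du + (-5*u) dv
Combining and collecting du, dv coefficients:
  coeff of du: u*(6*u^2 + 20*u*v + 75*v^2 + 4)
  coeff of dv: u^2*(-10*u + 75*v)
F^* omega = (u*(6*u^2 + 20*u*v + 75*v^2 + 4)) du + (u^2*(-10*u + 75*v)) dv.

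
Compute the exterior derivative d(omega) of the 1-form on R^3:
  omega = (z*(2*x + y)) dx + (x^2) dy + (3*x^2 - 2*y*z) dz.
d(omega) = (2*x - z) dx ∧ dy + (4*x - y) dx ∧ dz + (-2*z) dy ∧ dz

For a 1-form omega = sum_i f_i dx_i, the exterior derivative is
  d(omega) = sum_{i < j} (∂f_j/∂x_i - ∂f_i/∂x_j) dx_i ∧ dx_j.
  coefficient of dx ∧ dy: ∂f_2/∂x - ∂f_1/∂y = ∂(x^2)/∂x - ∂(z*(2*x + y))/∂y = 2*x - z
  coefficient of dx ∧ dz: ∂f_3/∂x - ∂f_1/∂z = ∂(3*x^2 - 2*y*z)/∂x - ∂(z*(2*x + y))/∂z = 4*x - y
  coefficient of dy ∧ dz: ∂f_3/∂y - ∂f_2/∂z = ∂(3*x^2 - 2*y*z)/∂y - ∂(x^2)/∂z = -2*z
Assembling: d(omega) = (2*x - z) dx ∧ dy + (4*x - y) dx ∧ dz + (-2*z) dy ∧ dz.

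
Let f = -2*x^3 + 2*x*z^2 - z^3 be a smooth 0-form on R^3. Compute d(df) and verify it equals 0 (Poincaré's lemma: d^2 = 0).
d(df) = 0

Step 1: df = sum_i (∂f/∂x_i) dx_i = (-6*x^2 + 2*z^2) dx + (0) dy + (z*(4*x - 3*z)) dz.
Step 2: Apply d again. Using the 1-form formula, the coefficient of dx ∧ dy in d(df) is ∂^2 f/∂x ∂y - ∂^2 f/∂y ∂x = (0) - (0) = 0 (equality of mixed partials for smooth f).
Similarly for dx ∧ dz and dy ∧ dz — all coefficients vanish. So d(df) = 0.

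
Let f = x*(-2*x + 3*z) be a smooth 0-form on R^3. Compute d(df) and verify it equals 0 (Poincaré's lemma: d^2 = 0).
d(df) = 0

Step 1: df = sum_i (∂f/∂x_i) dx_i = (-4*x + 3*z) dx + (0) dy + (3*x) dz.
Step 2: Apply d again. Using the 1-form formula, the coefficient of dx ∧ dy in d(df) is ∂^2 f/∂x ∂y - ∂^2 f/∂y ∂x = (0) - (0) = 0 (equality of mixed partials for smooth f).
Similarly for dx ∧ dz and dy ∧ dz — all coefficients vanish. So d(df) = 0.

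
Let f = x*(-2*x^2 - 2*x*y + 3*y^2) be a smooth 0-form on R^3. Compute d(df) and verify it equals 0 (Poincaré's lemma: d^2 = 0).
d(df) = 0

Step 1: df = sum_i (∂f/∂x_i) dx_i = (-6*x^2 - 4*x*y + 3*y^2) dx + (2*x*(-x + 3*y)) dy + (0) dz.
Step 2: Apply d again. Using the 1-form formula, the coefficient of dx ∧ dy in d(df) is ∂^2 f/∂x ∂y - ∂^2 f/∂y ∂x = (-4*x + 6*y) - (-4*x + 6*y) = 0 (equality of mixed partials for smooth f).
Similarly for dx ∧ dz and dy ∧ dz — all coefficients vanish. So d(df) = 0.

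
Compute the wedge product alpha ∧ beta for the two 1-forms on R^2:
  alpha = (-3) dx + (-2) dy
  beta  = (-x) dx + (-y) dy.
alpha ∧ beta = (-2*x + 3*y) dx ∧ dy

Distribute the wedge, using dx_i ∧ dx_j = -dx_j ∧ dx_i and dx_i ∧ dx_i = 0. For each pair (i, j) with i < j, the coefficient of dx_i ∧ dx_j in alpha ∧ beta is (alpha_i * beta_j - alpha_j * beta_i). Collecting: alpha ∧ beta = (-2*x + 3*y) dx ∧ dy.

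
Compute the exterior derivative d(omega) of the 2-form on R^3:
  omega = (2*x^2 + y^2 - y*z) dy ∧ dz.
d(omega) = (4*x) dx ∧ dy ∧ dz

For a 2-form omega = sum_{i<j} g_{ij} dx_i ∧ dx_j, the exterior derivative is
  d(omega) = sum_{i<j} d(g_{ij}) ∧ dx_i ∧ dx_j = sum_{i<j, k} (∂g_{ij}/∂x_k) dx_k ∧ dx_i ∧ dx_j.
Expand each term, using dx_k ∧ dx_i ∧ dx_j = sgn(permutation) dx_{(a)} ∧ dx_{(b)} ∧ dx_{(c)} with (a < b < c) sorted:
  d(2*x^2 + y^2 - y*z) includes (∂/∂x)(2*x^2 + y^2 - y*z) dx = (4*x) dx, which multiplied by dy ∧ dz gives (4*x) dx ∧ dy ∧ dz
Collecting like 3-forms: d(omega) = (4*x) dx ∧ dy ∧ dz.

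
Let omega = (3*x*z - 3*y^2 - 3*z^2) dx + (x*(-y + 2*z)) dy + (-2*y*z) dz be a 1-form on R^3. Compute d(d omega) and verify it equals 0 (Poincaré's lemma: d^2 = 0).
d(d omega) = 0

Step 1: d omega = sum_{i<j} (∂f_j/∂x_i - ∂f_i/∂x_j) dx_i ∧ dx_j:
  coeff of dx ∧ dy: 5*y + 2*z
  coeff of dx ∧ dz: -3*x + 6*z
  coeff of dy ∧ dz: -2*x - 2*z
Step 2: Apply d again to each 2-form coefficient. The only possible 3-form in R^3 is dx ∧ dy ∧ dz, with coefficient
  ∂(coeff of dy∧dz)/∂x - ∂(coeff of dx∧dz)/∂y + ∂(coeff of dx∧dy)/∂z
  = ∂/∂x (-2*x - 2*z) - ∂/∂y (-3*x + 6*z) + ∂/∂z (5*y + 2*z).
Each of these terms simplifies to sums of mixed partials that cancel in pairs. The result is 0 (by equality of mixed partials for smooth functions — Schwarz / Clairaut).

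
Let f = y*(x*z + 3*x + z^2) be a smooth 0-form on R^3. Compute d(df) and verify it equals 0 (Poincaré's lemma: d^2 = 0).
d(df) = 0

Step 1: df = sum_i (∂f/∂x_i) dx_i = (y*(z + 3)) dx + (x*z + 3*x + z^2) dy + (y*(x + 2*z)) dz.
Step 2: Apply d again. Using the 1-form formula, the coefficient of dx ∧ dy in d(df) is ∂^2 f/∂x ∂y - ∂^2 f/∂y ∂x = (z + 3) - (z + 3) = 0 (equality of mixed partials for smooth f).
Similarly for dx ∧ dz and dy ∧ dz — all coefficients vanish. So d(df) = 0.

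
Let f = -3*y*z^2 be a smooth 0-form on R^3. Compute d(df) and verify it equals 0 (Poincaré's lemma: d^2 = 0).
d(df) = 0

Step 1: df = sum_i (∂f/∂x_i) dx_i = (0) dx + (-3*z^2) dy + (-6*y*z) dz.
Step 2: Apply d again. Using the 1-form formula, the coefficient of dx ∧ dy in d(df) is ∂^2 f/∂x ∂y - ∂^2 f/∂y ∂x = (0) - (0) = 0 (equality of mixed partials for smooth f).
Similarly for dx ∧ dz and dy ∧ dz — all coefficients vanish. So d(df) = 0.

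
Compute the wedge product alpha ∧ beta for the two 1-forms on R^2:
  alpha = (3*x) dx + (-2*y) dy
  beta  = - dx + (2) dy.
alpha ∧ beta = (6*x - 2*y) dx ∧ dy

Distribute the wedge, using dx_i ∧ dx_j = -dx_j ∧ dx_i and dx_i ∧ dx_i = 0. For each pair (i, j) with i < j, the coefficient of dx_i ∧ dx_j in alpha ∧ beta is (alpha_i * beta_j - alpha_j * beta_i). Collecting: alpha ∧ beta = (6*x - 2*y) dx ∧ dy.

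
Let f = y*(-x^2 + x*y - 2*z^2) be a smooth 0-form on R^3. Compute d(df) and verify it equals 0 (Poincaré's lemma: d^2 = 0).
d(df) = 0

Step 1: df = sum_i (∂f/∂x_i) dx_i = (y*(-2*x + y)) dx + (-x^2 + 2*x*y - 2*z^2) dy + (-4*y*z) dz.
Step 2: Apply d again. Using the 1-form formula, the coefficient of dx ∧ dy in d(df) is ∂^2 f/∂x ∂y - ∂^2 f/∂y ∂x = (-2*x + 2*y) - (-2*x + 2*y) = 0 (equality of mixed partials for smooth f).
Similarly for dx ∧ dz and dy ∧ dz — all coefficients vanish. So d(df) = 0.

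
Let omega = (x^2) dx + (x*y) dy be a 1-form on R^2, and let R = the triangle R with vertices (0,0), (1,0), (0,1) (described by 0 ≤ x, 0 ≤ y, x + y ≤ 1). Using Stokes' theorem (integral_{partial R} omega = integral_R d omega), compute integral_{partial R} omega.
integral_(partial R) omega = 1/6

Stokes: integral_partial_R omega = integral_R d omega with d omega = (∂Q/∂x - ∂P/∂y) dx ∧ dy.
  ∂Q/∂x = y
  ∂P/∂y = 0
  integrand = ∂Q/∂x - ∂P/∂y = y.
Integrating over R: integral_0^1 integral_0^{1-x} (y) dy dx = 1/6.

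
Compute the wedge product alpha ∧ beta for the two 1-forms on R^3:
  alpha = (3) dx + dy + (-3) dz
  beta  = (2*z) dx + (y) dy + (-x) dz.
alpha ∧ beta = (3*y - 2*z) dx ∧ dy + (-3*x + 6*z) dx ∧ dz + (-x + 3*y) dy ∧ dz

Distribute the wedge, using dx_i ∧ dx_j = -dx_j ∧ dx_i and dx_i ∧ dx_i = 0. For each pair (i, j) with i < j, the coefficient of dx_i ∧ dx_j in alpha ∧ beta is (alpha_i * beta_j - alpha_j * beta_i). Collecting: alpha ∧ beta = (3*y - 2*z) dx ∧ dy + (-3*x + 6*z) dx ∧ dz + (-x + 3*y) dy ∧ dz.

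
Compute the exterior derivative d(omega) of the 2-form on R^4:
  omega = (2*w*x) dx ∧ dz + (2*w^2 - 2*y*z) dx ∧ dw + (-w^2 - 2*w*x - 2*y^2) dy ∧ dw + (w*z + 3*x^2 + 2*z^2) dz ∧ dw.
d(omega) = (8*x + 2*y) dx ∧ dz ∧ dw + (-2*w + 2*z) dx ∧ dy ∧ dw

For a 2-form omega = sum_{i<j} g_{ij} dx_i ∧ dx_j, the exterior derivative is
  d(omega) = sum_{i<j} d(g_{ij}) ∧ dx_i ∧ dx_j = sum_{i<j, k} (∂g_{ij}/∂x_k) dx_k ∧ dx_i ∧ dx_j.
Expand each term, using dx_k ∧ dx_i ∧ dx_j = sgn(permutation) dx_{(a)} ∧ dx_{(b)} ∧ dx_{(c)} with (a < b < c) sorted:
  d(2*w*x) includes (∂/∂w)(2*w*x) dw = (2*x) dw, which multiplied by dx ∧ dz gives (2*x) dx ∧ dz ∧ dw
  d(2*w^2 - 2*y*z) includes (∂/∂y)(2*w^2 - 2*y*z) dy = (-2*z) dy, which multiplied by dx ∧ dw gives (2*z) dx ∧ dy ∧ dw
  d(2*w^2 - 2*y*z) includes (∂/∂z)(2*w^2 - 2*y*z) dz = (-2*y) dz, which multiplied by dx ∧ dw gives (2*y) dx ∧ dz ∧ dw
  d(-w^2 - 2*w*x - 2*y^2) includes (∂/∂x)(-w^2 - 2*w*x - 2*y^2) dx = (-2*w) dx, which multiplied by dy ∧ dw gives (-2*w) dx ∧ dy ∧ dw
  d(w*z + 3*x^2 + 2*z^2) includes (∂/∂x)(w*z + 3*x^2 + 2*z^2) dx = (6*x) dx, which multiplied by dz ∧ dw gives (6*x) dx ∧ dz ∧ dw
Collecting like 3-forms: d(omega) = (8*x + 2*y) dx ∧ dz ∧ dw + (-2*w + 2*z) dx ∧ dy ∧ dw.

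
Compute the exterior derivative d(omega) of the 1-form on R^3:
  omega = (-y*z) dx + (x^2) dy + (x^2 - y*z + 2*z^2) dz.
d(omega) = (2*x + z) dx ∧ dy + (2*x + y) dx ∧ dz + (-z) dy ∧ dz

For a 1-form omega = sum_i f_i dx_i, the exterior derivative is
  d(omega) = sum_{i < j} (∂f_j/∂x_i - ∂f_i/∂x_j) dx_i ∧ dx_j.
  coefficient of dx ∧ dy: ∂f_2/∂x - ∂f_1/∂y = ∂(x^2)/∂x - ∂(-y*z)/∂y = 2*x + z
  coefficient of dx ∧ dz: ∂f_3/∂x - ∂f_1/∂z = ∂(x^2 - y*z + 2*z^2)/∂x - ∂(-y*z)/∂z = 2*x + y
  coefficient of dy ∧ dz: ∂f_3/∂y - ∂f_2/∂z = ∂(x^2 - y*z + 2*z^2)/∂y - ∂(x^2)/∂z = -z
Assembling: d(omega) = (2*x + z) dx ∧ dy + (2*x + y) dx ∧ dz + (-z) dy ∧ dz.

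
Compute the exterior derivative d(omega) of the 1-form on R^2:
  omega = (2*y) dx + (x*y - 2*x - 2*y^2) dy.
d(omega) = (y - 4) dx ∧ dy

For a 1-form omega = sum_i f_i dx_i, the exterior derivative is
  d(omega) = sum_{i < j} (∂f_j/∂x_i - ∂f_i/∂x_j) dx_i ∧ dx_j.
  coefficient of dx ∧ dy: ∂f_2/∂x - ∂f_1/∂y = ∂(x*y - 2*x - 2*y^2)/∂x - ∂(2*y)/∂y = y - 4
Assembling: d(omega) = (y - 4) dx ∧ dy.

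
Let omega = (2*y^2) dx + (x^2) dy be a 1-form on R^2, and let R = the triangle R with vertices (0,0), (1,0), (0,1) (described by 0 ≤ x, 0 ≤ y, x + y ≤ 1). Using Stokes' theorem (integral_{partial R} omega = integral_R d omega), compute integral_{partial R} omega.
integral_(partial R) omega = -1/3

Stokes: integral_partial_R omega = integral_R d omega with d omega = (∂Q/∂x - ∂P/∂y) dx ∧ dy.
  ∂Q/∂x = 2*x
  ∂P/∂y = 4*y
  integrand = ∂Q/∂x - ∂P/∂y = 2*x - 4*y.
Integrating over R: integral_0^1 integral_0^{1-x} (2*x - 4*y) dy dx = -1/3.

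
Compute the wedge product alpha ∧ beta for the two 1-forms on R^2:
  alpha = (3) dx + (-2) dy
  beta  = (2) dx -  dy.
alpha ∧ beta = (1) dx ∧ dy

Distribute the wedge, using dx_i ∧ dx_j = -dx_j ∧ dx_i and dx_i ∧ dx_i = 0. For each pair (i, j) with i < j, the coefficient of dx_i ∧ dx_j in alpha ∧ beta is (alpha_i * beta_j - alpha_j * beta_i). Collecting: alpha ∧ beta = (1) dx ∧ dy.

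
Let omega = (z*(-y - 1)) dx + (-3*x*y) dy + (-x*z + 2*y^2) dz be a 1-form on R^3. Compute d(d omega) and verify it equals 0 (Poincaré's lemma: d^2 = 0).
d(d omega) = 0

Step 1: d omega = sum_{i<j} (∂f_j/∂x_i - ∂f_i/∂x_j) dx_i ∧ dx_j:
  coeff of dx ∧ dy: -3*y + z
  coeff of dx ∧ dz: y - z + 1
  coeff of dy ∧ dz: 4*y
Step 2: Apply d again to each 2-form coefficient. The only possible 3-form in R^3 is dx ∧ dy ∧ dz, with coefficient
  ∂(coeff of dy∧dz)/∂x - ∂(coeff of dx∧dz)/∂y + ∂(coeff of dx∧dy)/∂z
  = ∂/∂x (4*y) - ∂/∂y (y - z + 1) + ∂/∂z (-3*y + z).
Each of these terms simplifies to sums of mixed partials that cancel in pairs. The result is 0 (by equality of mixed partials for smooth functions — Schwarz / Clairaut).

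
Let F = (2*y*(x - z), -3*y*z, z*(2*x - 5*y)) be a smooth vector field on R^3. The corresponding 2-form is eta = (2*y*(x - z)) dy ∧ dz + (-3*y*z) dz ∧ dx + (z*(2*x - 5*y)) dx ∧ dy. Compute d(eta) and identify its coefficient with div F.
d(eta) = (2*x - 3*y - 3*z) dx ∧ dy ∧ dz; div F = 2*x - 3*y - 3*z

For a 2-form in R^3 of the form above, applying d gives a 3-form with coefficient ∂P/∂x + ∂Q/∂y + ∂R/∂z:
  ∂P/∂x = 2*y
  ∂Q/∂y = -3*z
  ∂R/∂z = 2*x - 5*y
Sum = 2*x - 3*y - 3*z, which is exactly div F.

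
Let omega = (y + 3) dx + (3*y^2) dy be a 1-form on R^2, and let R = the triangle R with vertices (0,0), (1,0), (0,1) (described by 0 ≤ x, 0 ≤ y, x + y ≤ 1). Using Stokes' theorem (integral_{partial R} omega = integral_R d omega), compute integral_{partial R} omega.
integral_(partial R) omega = -1/2

Stokes: integral_partial_R omega = integral_R d omega with d omega = (∂Q/∂x - ∂P/∂y) dx ∧ dy.
  ∂Q/∂x = 0
  ∂P/∂y = 1
  integrand = ∂Q/∂x - ∂P/∂y = -1.
Integrating over R: integral_0^1 integral_0^{1-x} (-1) dy dx = -1/2.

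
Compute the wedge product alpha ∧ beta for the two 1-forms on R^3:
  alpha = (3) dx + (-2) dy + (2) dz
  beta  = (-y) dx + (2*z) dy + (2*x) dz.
alpha ∧ beta = (-2*y + 6*z) dx ∧ dy + (6*x + 2*y) dx ∧ dz + (-4*x - 4*z) dy ∧ dz

Distribute the wedge, using dx_i ∧ dx_j = -dx_j ∧ dx_i and dx_i ∧ dx_i = 0. For each pair (i, j) with i < j, the coefficient of dx_i ∧ dx_j in alpha ∧ beta is (alpha_i * beta_j - alpha_j * beta_i). Collecting: alpha ∧ beta = (-2*y + 6*z) dx ∧ dy + (6*x + 2*y) dx ∧ dz + (-4*x - 4*z) dy ∧ dz.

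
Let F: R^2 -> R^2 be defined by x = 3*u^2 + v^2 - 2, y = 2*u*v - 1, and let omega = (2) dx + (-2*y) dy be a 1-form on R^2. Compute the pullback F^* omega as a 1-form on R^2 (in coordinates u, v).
F^* omega = (-8*u*v^2 + 12*u + 4*v) du + (-8*u^2*v + 4*u + 4*v) dv

Using F^*(f dg) = (f ∘ F) d(g ∘ F), substitute each coordinate x_i by F_i(u, v) in f_i, and replace dx_i by d F_i = (∂F_i/∂u) du + (∂F_i/∂v) dv.
  For the x component: f_1(F) = 2; d F_1 = (6*u) du + (2*v) dv
  For the y component: f_2(F) = -4*u*v + 2; d F_2 = (2*v) du + (2*u) dv
Combining and collecting du, dv coefficients:
  coeff of du: -8*u*v^2 + 12*u + 4*v
  coeff of dv: -8*u^2*v + 4*u + 4*v
F^* omega = (-8*u*v^2 + 12*u + 4*v) du + (-8*u^2*v + 4*u + 4*v) dv.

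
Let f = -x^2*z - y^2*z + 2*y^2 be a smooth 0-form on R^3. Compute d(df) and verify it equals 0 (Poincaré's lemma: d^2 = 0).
d(df) = 0

Step 1: df = sum_i (∂f/∂x_i) dx_i = (-2*x*z) dx + (2*y*(2 - z)) dy + (-x^2 - y^2) dz.
Step 2: Apply d again. Using the 1-form formula, the coefficient of dx ∧ dy in d(df) is ∂^2 f/∂x ∂y - ∂^2 f/∂y ∂x = (0) - (0) = 0 (equality of mixed partials for smooth f).
Similarly for dx ∧ dz and dy ∧ dz — all coefficients vanish. So d(df) = 0.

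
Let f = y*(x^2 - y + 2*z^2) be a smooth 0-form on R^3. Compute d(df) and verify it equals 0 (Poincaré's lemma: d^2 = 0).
d(df) = 0

Step 1: df = sum_i (∂f/∂x_i) dx_i = (2*x*y) dx + (x^2 - 2*y + 2*z^2) dy + (4*y*z) dz.
Step 2: Apply d again. Using the 1-form formula, the coefficient of dx ∧ dy in d(df) is ∂^2 f/∂x ∂y - ∂^2 f/∂y ∂x = (2*x) - (2*x) = 0 (equality of mixed partials for smooth f).
Similarly for dx ∧ dz and dy ∧ dz — all coefficients vanish. So d(df) = 0.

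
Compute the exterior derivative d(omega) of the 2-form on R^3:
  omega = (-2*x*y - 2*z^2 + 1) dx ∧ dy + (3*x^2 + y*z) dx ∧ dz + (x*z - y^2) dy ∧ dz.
d(omega) = (-4*z) dx ∧ dy ∧ dz

For a 2-form omega = sum_{i<j} g_{ij} dx_i ∧ dx_j, the exterior derivative is
  d(omega) = sum_{i<j} d(g_{ij}) ∧ dx_i ∧ dx_j = sum_{i<j, k} (∂g_{ij}/∂x_k) dx_k ∧ dx_i ∧ dx_j.
Expand each term, using dx_k ∧ dx_i ∧ dx_j = sgn(permutation) dx_{(a)} ∧ dx_{(b)} ∧ dx_{(c)} with (a < b < c) sorted:
  d(-2*x*y - 2*z^2 + 1) includes (∂/∂z)(-2*x*y - 2*z^2 + 1) dz = (-4*z) dz, which multiplied by dx ∧ dy gives (-4*z) dx ∧ dy ∧ dz
  d(3*x^2 + y*z) includes (∂/∂y)(3*x^2 + y*z) dy = (z) dy, which multiplied by dx ∧ dz gives (-z) dx ∧ dy ∧ dz
  d(x*z - y^2) includes (∂/∂x)(x*z - y^2) dx = (z) dx, which multiplied by dy ∧ dz gives (z) dx ∧ dy ∧ dz
Collecting like 3-forms: d(omega) = (-4*z) dx ∧ dy ∧ dz.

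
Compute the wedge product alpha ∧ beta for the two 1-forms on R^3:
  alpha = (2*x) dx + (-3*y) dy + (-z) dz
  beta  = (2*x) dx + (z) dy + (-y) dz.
alpha ∧ beta = (2*x*(3*y + z)) dx ∧ dy + (2*x*(-y + z)) dx ∧ dz + (3*y^2 + z^2) dy ∧ dz

Distribute the wedge, using dx_i ∧ dx_j = -dx_j ∧ dx_i and dx_i ∧ dx_i = 0. For each pair (i, j) with i < j, the coefficient of dx_i ∧ dx_j in alpha ∧ beta is (alpha_i * beta_j - alpha_j * beta_i). Collecting: alpha ∧ beta = (2*x*(3*y + z)) dx ∧ dy + (2*x*(-y + z)) dx ∧ dz + (3*y^2 + z^2) dy ∧ dz.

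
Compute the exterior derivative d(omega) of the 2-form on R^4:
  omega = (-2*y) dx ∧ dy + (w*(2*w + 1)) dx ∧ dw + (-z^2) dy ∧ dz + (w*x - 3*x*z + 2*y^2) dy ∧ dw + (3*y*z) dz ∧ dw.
d(omega) = (w - 3*z) dx ∧ dy ∧ dw + (3*x + 3*z) dy ∧ dz ∧ dw

For a 2-form omega = sum_{i<j} g_{ij} dx_i ∧ dx_j, the exterior derivative is
  d(omega) = sum_{i<j} d(g_{ij}) ∧ dx_i ∧ dx_j = sum_{i<j, k} (∂g_{ij}/∂x_k) dx_k ∧ dx_i ∧ dx_j.
Expand each term, using dx_k ∧ dx_i ∧ dx_j = sgn(permutation) dx_{(a)} ∧ dx_{(b)} ∧ dx_{(c)} with (a < b < c) sorted:
  d(w*x - 3*x*z + 2*y^2) includes (∂/∂x)(w*x - 3*x*z + 2*y^2) dx = (w - 3*z) dx, which multiplied by dy ∧ dw gives (w - 3*z) dx ∧ dy ∧ dw
  d(w*x - 3*x*z + 2*y^2) includes (∂/∂z)(w*x - 3*x*z + 2*y^2) dz = (-3*x) dz, which multiplied by dy ∧ dw gives (3*x) dy ∧ dz ∧ dw
  d(3*y*z) includes (∂/∂y)(3*y*z) dy = (3*z) dy, which multiplied by dz ∧ dw gives (3*z) dy ∧ dz ∧ dw
Collecting like 3-forms: d(omega) = (w - 3*z) dx ∧ dy ∧ dw + (3*x + 3*z) dy ∧ dz ∧ dw.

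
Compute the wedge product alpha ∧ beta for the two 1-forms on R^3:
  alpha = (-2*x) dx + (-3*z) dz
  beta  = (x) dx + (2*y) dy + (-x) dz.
alpha ∧ beta = (-4*x*y) dx ∧ dy + (x*(2*x + 3*z)) dx ∧ dz + (6*y*z) dy ∧ dz

Distribute the wedge, using dx_i ∧ dx_j = -dx_j ∧ dx_i and dx_i ∧ dx_i = 0. For each pair (i, j) with i < j, the coefficient of dx_i ∧ dx_j in alpha ∧ beta is (alpha_i * beta_j - alpha_j * beta_i). Collecting: alpha ∧ beta = (-4*x*y) dx ∧ dy + (x*(2*x + 3*z)) dx ∧ dz + (6*y*z) dy ∧ dz.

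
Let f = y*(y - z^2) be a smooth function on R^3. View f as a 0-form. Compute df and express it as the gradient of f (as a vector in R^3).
df = (0) dx + (2*y - z^2) dy + (-2*y*z) dz; grad f = (0, 2*y - z^2, -2*y*z)

For a 0-form f, d f = (∂f/∂x) dx + (∂f/∂y) dy + (∂f/∂z) dz. The components of the vector representation are exactly the entries of grad f in Cartesian coordinates:
  ∂f/∂x = 0
  ∂f/∂y = 2*y - z^2
  ∂f/∂z = -2*y*z.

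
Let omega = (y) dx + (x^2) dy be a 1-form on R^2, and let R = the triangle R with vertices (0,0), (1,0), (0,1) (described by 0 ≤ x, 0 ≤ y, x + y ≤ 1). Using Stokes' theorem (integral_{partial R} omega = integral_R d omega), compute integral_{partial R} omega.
integral_(partial R) omega = -1/6

Stokes: integral_partial_R omega = integral_R d omega with d omega = (∂Q/∂x - ∂P/∂y) dx ∧ dy.
  ∂Q/∂x = 2*x
  ∂P/∂y = 1
  integrand = ∂Q/∂x - ∂P/∂y = 2*x - 1.
Integrating over R: integral_0^1 integral_0^{1-x} (2*x - 1) dy dx = -1/6.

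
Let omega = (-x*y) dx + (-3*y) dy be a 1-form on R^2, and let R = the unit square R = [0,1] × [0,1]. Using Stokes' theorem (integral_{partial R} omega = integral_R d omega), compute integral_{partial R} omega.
integral_(partial R) omega = 1/2

Stokes: integral_partial_R omega = integral_R d omega with d omega = (∂Q/∂x - ∂P/∂y) dx ∧ dy.
  ∂Q/∂x = 0
  ∂P/∂y = -x
  integrand = ∂Q/∂x - ∂P/∂y = x.
Integrating over R: integral_0^1 integral_0^1 (x) dx dy = 1/2.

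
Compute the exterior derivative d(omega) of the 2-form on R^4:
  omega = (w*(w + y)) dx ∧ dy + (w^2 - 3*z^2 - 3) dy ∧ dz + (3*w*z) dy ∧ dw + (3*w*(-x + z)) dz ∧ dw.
d(omega) = (2*w + y) dx ∧ dy ∧ dw + (-w) dy ∧ dz ∧ dw + (-3*w) dx ∧ dz ∧ dw

For a 2-form omega = sum_{i<j} g_{ij} dx_i ∧ dx_j, the exterior derivative is
  d(omega) = sum_{i<j} d(g_{ij}) ∧ dx_i ∧ dx_j = sum_{i<j, k} (∂g_{ij}/∂x_k) dx_k ∧ dx_i ∧ dx_j.
Expand each term, using dx_k ∧ dx_i ∧ dx_j = sgn(permutation) dx_{(a)} ∧ dx_{(b)} ∧ dx_{(c)} with (a < b < c) sorted:
  d(w*(w + y)) includes (∂/∂w)(w*(w + y)) dw = (2*w + y) dw, which multiplied by dx ∧ dy gives (2*w + y) dx ∧ dy ∧ dw
  d(w^2 - 3*z^2 - 3) includes (∂/∂w)(w^2 - 3*z^2 - 3) dw = (2*w) dw, which multiplied by dy ∧ dz gives (2*w) dy ∧ dz ∧ dw
  d(3*w*z) includes (∂/∂z)(3*w*z) dz = (3*w) dz, which multiplied by dy ∧ dw gives (-3*w) dy ∧ dz ∧ dw
  d(3*w*(-x + z)) includes (∂/∂x)(3*w*(-x + z)) dx = (-3*w) dx, which multiplied by dz ∧ dw gives (-3*w) dx ∧ dz ∧ dw
Collecting like 3-forms: d(omega) = (2*w + y) dx ∧ dy ∧ dw + (-w) dy ∧ dz ∧ dw + (-3*w) dx ∧ dz ∧ dw.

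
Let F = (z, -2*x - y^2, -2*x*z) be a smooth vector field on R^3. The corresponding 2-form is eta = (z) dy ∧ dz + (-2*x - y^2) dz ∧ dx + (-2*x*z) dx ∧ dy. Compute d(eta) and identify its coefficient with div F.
d(eta) = (-2*x - 2*y) dx ∧ dy ∧ dz; div F = -2*x - 2*y

For a 2-form in R^3 of the form above, applying d gives a 3-form with coefficient ∂P/∂x + ∂Q/∂y + ∂R/∂z:
  ∂P/∂x = 0
  ∂Q/∂y = -2*y
  ∂R/∂z = -2*x
Sum = -2*x - 2*y, which is exactly div F.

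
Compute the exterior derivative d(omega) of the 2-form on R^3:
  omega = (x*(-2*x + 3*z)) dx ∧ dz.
d(omega) = 0

For a 2-form omega = sum_{i<j} g_{ij} dx_i ∧ dx_j, the exterior derivative is
  d(omega) = sum_{i<j} d(g_{ij}) ∧ dx_i ∧ dx_j = sum_{i<j, k} (∂g_{ij}/∂x_k) dx_k ∧ dx_i ∧ dx_j.
Expand each term, using dx_k ∧ dx_i ∧ dx_j = sgn(permutation) dx_{(a)} ∧ dx_{(b)} ∧ dx_{(c)} with (a < b < c) sorted:

Collecting like 3-forms: d(omega) = 0.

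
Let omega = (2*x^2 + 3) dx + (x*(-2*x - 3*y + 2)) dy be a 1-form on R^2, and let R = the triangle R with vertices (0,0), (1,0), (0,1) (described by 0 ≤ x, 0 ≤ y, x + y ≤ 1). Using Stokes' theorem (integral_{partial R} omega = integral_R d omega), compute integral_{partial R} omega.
integral_(partial R) omega = -1/6

Stokes: integral_partial_R omega = integral_R d omega with d omega = (∂Q/∂x - ∂P/∂y) dx ∧ dy.
  ∂Q/∂x = -4*x - 3*y + 2
  ∂P/∂y = 0
  integrand = ∂Q/∂x - ∂P/∂y = -4*x - 3*y + 2.
Integrating over R: integral_0^1 integral_0^{1-x} (-4*x - 3*y + 2) dy dx = -1/6.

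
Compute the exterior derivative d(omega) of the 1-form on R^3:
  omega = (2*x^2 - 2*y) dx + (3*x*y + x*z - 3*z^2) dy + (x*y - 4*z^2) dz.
d(omega) = (3*y + z + 2) dx ∧ dy + (y) dx ∧ dz + (6*z) dy ∧ dz

For a 1-form omega = sum_i f_i dx_i, the exterior derivative is
  d(omega) = sum_{i < j} (∂f_j/∂x_i - ∂f_i/∂x_j) dx_i ∧ dx_j.
  coefficient of dx ∧ dy: ∂f_2/∂x - ∂f_1/∂y = ∂(3*x*y + x*z - 3*z^2)/∂x - ∂(2*x^2 - 2*y)/∂y = 3*y + z + 2
  coefficient of dx ∧ dz: ∂f_3/∂x - ∂f_1/∂z = ∂(x*y - 4*z^2)/∂x - ∂(2*x^2 - 2*y)/∂z = y
  coefficient of dy ∧ dz: ∂f_3/∂y - ∂f_2/∂z = ∂(x*y - 4*z^2)/∂y - ∂(3*x*y + x*z - 3*z^2)/∂z = 6*z
Assembling: d(omega) = (3*y + z + 2) dx ∧ dy + (y) dx ∧ dz + (6*z) dy ∧ dz.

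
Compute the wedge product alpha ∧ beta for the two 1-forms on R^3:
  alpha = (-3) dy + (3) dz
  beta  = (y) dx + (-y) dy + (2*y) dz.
alpha ∧ beta = (3*y) dx ∧ dy + (-3*y) dy ∧ dz + (-3*y) dx ∧ dz

Distribute the wedge, using dx_i ∧ dx_j = -dx_j ∧ dx_i and dx_i ∧ dx_i = 0. For each pair (i, j) with i < j, the coefficient of dx_i ∧ dx_j in alpha ∧ beta is (alpha_i * beta_j - alpha_j * beta_i). Collecting: alpha ∧ beta = (3*y) dx ∧ dy + (-3*y) dy ∧ dz + (-3*y) dx ∧ dz.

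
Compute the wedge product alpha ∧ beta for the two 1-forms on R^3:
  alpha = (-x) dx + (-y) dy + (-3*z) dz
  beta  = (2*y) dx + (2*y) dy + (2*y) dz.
alpha ∧ beta = (2*y*(-x + y)) dx ∧ dy + (2*y*(-x + 3*z)) dx ∧ dz + (2*y*(-y + 3*z)) dy ∧ dz

Distribute the wedge, using dx_i ∧ dx_j = -dx_j ∧ dx_i and dx_i ∧ dx_i = 0. For each pair (i, j) with i < j, the coefficient of dx_i ∧ dx_j in alpha ∧ beta is (alpha_i * beta_j - alpha_j * beta_i). Collecting: alpha ∧ beta = (2*y*(-x + y)) dx ∧ dy + (2*y*(-x + 3*z)) dx ∧ dz + (2*y*(-y + 3*z)) dy ∧ dz.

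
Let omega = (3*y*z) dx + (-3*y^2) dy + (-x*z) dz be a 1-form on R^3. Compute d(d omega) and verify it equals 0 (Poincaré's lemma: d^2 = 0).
d(d omega) = 0

Step 1: d omega = sum_{i<j} (∂f_j/∂x_i - ∂f_i/∂x_j) dx_i ∧ dx_j:
  coeff of dx ∧ dy: -3*z
  coeff of dx ∧ dz: -3*y - z
  coeff of dy ∧ dz: 0
Step 2: Apply d again to each 2-form coefficient. The only possible 3-form in R^3 is dx ∧ dy ∧ dz, with coefficient
  ∂(coeff of dy∧dz)/∂x - ∂(coeff of dx∧dz)/∂y + ∂(coeff of dx∧dy)/∂z
  = ∂/∂x (0) - ∂/∂y (-3*y - z) + ∂/∂z (-3*z).
Each of these terms simplifies to sums of mixed partials that cancel in pairs. The result is 0 (by equality of mixed partials for smooth functions — Schwarz / Clairaut).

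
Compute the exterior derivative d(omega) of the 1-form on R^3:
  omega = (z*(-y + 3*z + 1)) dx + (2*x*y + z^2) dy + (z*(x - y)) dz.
d(omega) = (2*y + z) dx ∧ dy + (y - 5*z - 1) dx ∧ dz + (-3*z) dy ∧ dz

For a 1-form omega = sum_i f_i dx_i, the exterior derivative is
  d(omega) = sum_{i < j} (∂f_j/∂x_i - ∂f_i/∂x_j) dx_i ∧ dx_j.
  coefficient of dx ∧ dy: ∂f_2/∂x - ∂f_1/∂y = ∂(2*x*y + z^2)/∂x - ∂(z*(-y + 3*z + 1))/∂y = 2*y + z
  coefficient of dx ∧ dz: ∂f_3/∂x - ∂f_1/∂z = ∂(z*(x - y))/∂x - ∂(z*(-y + 3*z + 1))/∂z = y - 5*z - 1
  coefficient of dy ∧ dz: ∂f_3/∂y - ∂f_2/∂z = ∂(z*(x - y))/∂y - ∂(2*x*y + z^2)/∂z = -3*z
Assembling: d(omega) = (2*y + z) dx ∧ dy + (y - 5*z - 1) dx ∧ dz + (-3*z) dy ∧ dz.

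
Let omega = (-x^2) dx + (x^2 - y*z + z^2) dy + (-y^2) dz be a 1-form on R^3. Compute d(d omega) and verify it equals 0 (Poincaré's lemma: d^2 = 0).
d(d omega) = 0

Step 1: d omega = sum_{i<j} (∂f_j/∂x_i - ∂f_i/∂x_j) dx_i ∧ dx_j:
  coeff of dx ∧ dy: 2*x
  coeff of dx ∧ dz: 0
  coeff of dy ∧ dz: -y - 2*z
Step 2: Apply d again to each 2-form coefficient. The only possible 3-form in R^3 is dx ∧ dy ∧ dz, with coefficient
  ∂(coeff of dy∧dz)/∂x - ∂(coeff of dx∧dz)/∂y + ∂(coeff of dx∧dy)/∂z
  = ∂/∂x (-y - 2*z) - ∂/∂y (0) + ∂/∂z (2*x).
Each of these terms simplifies to sums of mixed partials that cancel in pairs. The result is 0 (by equality of mixed partials for smooth functions — Schwarz / Clairaut).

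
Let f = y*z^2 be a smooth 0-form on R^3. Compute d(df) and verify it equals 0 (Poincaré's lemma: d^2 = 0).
d(df) = 0

Step 1: df = sum_i (∂f/∂x_i) dx_i = (0) dx + (z^2) dy + (2*y*z) dz.
Step 2: Apply d again. Using the 1-form formula, the coefficient of dx ∧ dy in d(df) is ∂^2 f/∂x ∂y - ∂^2 f/∂y ∂x = (0) - (0) = 0 (equality of mixed partials for smooth f).
Similarly for dx ∧ dz and dy ∧ dz — all coefficients vanish. So d(df) = 0.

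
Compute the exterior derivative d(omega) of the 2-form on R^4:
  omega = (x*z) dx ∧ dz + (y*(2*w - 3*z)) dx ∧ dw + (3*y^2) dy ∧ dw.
d(omega) = (-2*w + 3*z) dx ∧ dy ∧ dw + (3*y) dx ∧ dz ∧ dw

For a 2-form omega = sum_{i<j} g_{ij} dx_i ∧ dx_j, the exterior derivative is
  d(omega) = sum_{i<j} d(g_{ij}) ∧ dx_i ∧ dx_j = sum_{i<j, k} (∂g_{ij}/∂x_k) dx_k ∧ dx_i ∧ dx_j.
Expand each term, using dx_k ∧ dx_i ∧ dx_j = sgn(permutation) dx_{(a)} ∧ dx_{(b)} ∧ dx_{(c)} with (a < b < c) sorted:
  d(y*(2*w - 3*z)) includes (∂/∂y)(y*(2*w - 3*z)) dy = (2*w - 3*z) dy, which multiplied by dx ∧ dw gives (-2*w + 3*z) dx ∧ dy ∧ dw
  d(y*(2*w - 3*z)) includes (∂/∂z)(y*(2*w - 3*z)) dz = (-3*y) dz, which multiplied by dx ∧ dw gives (3*y) dx ∧ dz ∧ dw
Collecting like 3-forms: d(omega) = (-2*w + 3*z) dx ∧ dy ∧ dw + (3*y) dx ∧ dz ∧ dw.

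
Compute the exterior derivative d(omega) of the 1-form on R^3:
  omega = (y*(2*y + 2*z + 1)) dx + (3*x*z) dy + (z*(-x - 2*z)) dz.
d(omega) = (-4*y + z - 1) dx ∧ dy + (-2*y - z) dx ∧ dz + (-3*x) dy ∧ dz

For a 1-form omega = sum_i f_i dx_i, the exterior derivative is
  d(omega) = sum_{i < j} (∂f_j/∂x_i - ∂f_i/∂x_j) dx_i ∧ dx_j.
  coefficient of dx ∧ dy: ∂f_2/∂x - ∂f_1/∂y = ∂(3*x*z)/∂x - ∂(y*(2*y + 2*z + 1))/∂y = -4*y + z - 1
  coefficient of dx ∧ dz: ∂f_3/∂x - ∂f_1/∂z = ∂(z*(-x - 2*z))/∂x - ∂(y*(2*y + 2*z + 1))/∂z = -2*y - z
  coefficient of dy ∧ dz: ∂f_3/∂y - ∂f_2/∂z = ∂(z*(-x - 2*z))/∂y - ∂(3*x*z)/∂z = -3*x
Assembling: d(omega) = (-4*y + z - 1) dx ∧ dy + (-2*y - z) dx ∧ dz + (-3*x) dy ∧ dz.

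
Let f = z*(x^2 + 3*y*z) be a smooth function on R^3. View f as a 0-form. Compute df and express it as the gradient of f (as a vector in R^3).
df = (2*x*z) dx + (3*z^2) dy + (x^2 + 6*y*z) dz; grad f = (2*x*z, 3*z^2, x^2 + 6*y*z)

For a 0-form f, d f = (∂f/∂x) dx + (∂f/∂y) dy + (∂f/∂z) dz. The components of the vector representation are exactly the entries of grad f in Cartesian coordinates:
  ∂f/∂x = 2*x*z
  ∂f/∂y = 3*z^2
  ∂f/∂z = x^2 + 6*y*z.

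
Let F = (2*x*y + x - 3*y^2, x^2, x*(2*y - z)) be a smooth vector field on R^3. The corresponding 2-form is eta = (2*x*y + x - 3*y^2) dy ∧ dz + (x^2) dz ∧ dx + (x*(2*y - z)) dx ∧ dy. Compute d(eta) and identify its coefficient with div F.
d(eta) = (-x + 2*y + 1) dx ∧ dy ∧ dz; div F = -x + 2*y + 1

For a 2-form in R^3 of the form above, applying d gives a 3-form with coefficient ∂P/∂x + ∂Q/∂y + ∂R/∂z:
  ∂P/∂x = 2*y + 1
  ∂Q/∂y = 0
  ∂R/∂z = -x
Sum = -x + 2*y + 1, which is exactly div F.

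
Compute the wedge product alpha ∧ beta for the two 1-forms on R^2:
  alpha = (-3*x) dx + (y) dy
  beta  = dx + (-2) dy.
alpha ∧ beta = (6*x - y) dx ∧ dy

Distribute the wedge, using dx_i ∧ dx_j = -dx_j ∧ dx_i and dx_i ∧ dx_i = 0. For each pair (i, j) with i < j, the coefficient of dx_i ∧ dx_j in alpha ∧ beta is (alpha_i * beta_j - alpha_j * beta_i). Collecting: alpha ∧ beta = (6*x - y) dx ∧ dy.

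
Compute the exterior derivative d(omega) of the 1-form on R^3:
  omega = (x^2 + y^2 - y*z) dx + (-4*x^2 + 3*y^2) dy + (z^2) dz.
d(omega) = (-8*x - 2*y + z) dx ∧ dy + (y) dx ∧ dz

For a 1-form omega = sum_i f_i dx_i, the exterior derivative is
  d(omega) = sum_{i < j} (∂f_j/∂x_i - ∂f_i/∂x_j) dx_i ∧ dx_j.
  coefficient of dx ∧ dy: ∂f_2/∂x - ∂f_1/∂y = ∂(-4*x^2 + 3*y^2)/∂x - ∂(x^2 + y^2 - y*z)/∂y = -8*x - 2*y + z
  coefficient of dx ∧ dz: ∂f_3/∂x - ∂f_1/∂z = ∂(z^2)/∂x - ∂(x^2 + y^2 - y*z)/∂z = y
Assembling: d(omega) = (-8*x - 2*y + z) dx ∧ dy + (y) dx ∧ dz.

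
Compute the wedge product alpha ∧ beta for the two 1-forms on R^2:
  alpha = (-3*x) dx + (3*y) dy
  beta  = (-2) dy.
alpha ∧ beta = (6*x) dx ∧ dy

Distribute the wedge, using dx_i ∧ dx_j = -dx_j ∧ dx_i and dx_i ∧ dx_i = 0. For each pair (i, j) with i < j, the coefficient of dx_i ∧ dx_j in alpha ∧ beta is (alpha_i * beta_j - alpha_j * beta_i). Collecting: alpha ∧ beta = (6*x) dx ∧ dy.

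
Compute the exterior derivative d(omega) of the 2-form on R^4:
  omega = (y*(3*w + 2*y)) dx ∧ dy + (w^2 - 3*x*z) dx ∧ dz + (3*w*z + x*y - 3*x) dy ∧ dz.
d(omega) = (3*y) dx ∧ dy ∧ dw + (2*w) dx ∧ dz ∧ dw + (y - 3) dx ∧ dy ∧ dz + (3*z) dy ∧ dz ∧ dw

For a 2-form omega = sum_{i<j} g_{ij} dx_i ∧ dx_j, the exterior derivative is
  d(omega) = sum_{i<j} d(g_{ij}) ∧ dx_i ∧ dx_j = sum_{i<j, k} (∂g_{ij}/∂x_k) dx_k ∧ dx_i ∧ dx_j.
Expand each term, using dx_k ∧ dx_i ∧ dx_j = sgn(permutation) dx_{(a)} ∧ dx_{(b)} ∧ dx_{(c)} with (a < b < c) sorted:
  d(y*(3*w + 2*y)) includes (∂/∂w)(y*(3*w + 2*y)) dw = (3*y) dw, which multiplied by dx ∧ dy gives (3*y) dx ∧ dy ∧ dw
  d(w^2 - 3*x*z) includes (∂/∂w)(w^2 - 3*x*z) dw = (2*w) dw, which multiplied by dx ∧ dz gives (2*w) dx ∧ dz ∧ dw
  d(3*w*z + x*y - 3*x) includes (∂/∂x)(3*w*z + x*y - 3*x) dx = (y - 3) dx, which multiplied by dy ∧ dz gives (y - 3) dx ∧ dy ∧ dz
  d(3*w*z + x*y - 3*x) includes (∂/∂w)(3*w*z + x*y - 3*x) dw = (3*z) dw, which multiplied by dy ∧ dz gives (3*z) dy ∧ dz ∧ dw
Collecting like 3-forms: d(omega) = (3*y) dx ∧ dy ∧ dw + (2*w) dx ∧ dz ∧ dw + (y - 3) dx ∧ dy ∧ dz + (3*z) dy ∧ dz ∧ dw.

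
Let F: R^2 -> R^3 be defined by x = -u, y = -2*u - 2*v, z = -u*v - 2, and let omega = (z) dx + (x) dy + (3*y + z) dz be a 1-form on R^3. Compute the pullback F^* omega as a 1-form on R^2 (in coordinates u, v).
F^* omega = (u*v^2 + 7*u*v + 2*u + 6*v^2 + 2*v + 2) du + (u*(u*v + 6*u + 6*v + 4)) dv

Using F^*(f dg) = (f ∘ F) d(g ∘ F), substitute each coordinate x_i by F_i(u, v) in f_i, and replace dx_i by d F_i = (∂F_i/∂u) du + (∂F_i/∂v) dv.
  For the x component: f_1(F) = -u*v - 2; d F_1 = (-1) du + (0) dv
  For the y component: f_2(F) = -u; d F_2 = (-2) du + (-2) dv
  For the z component: f_3(F) = -u*v - 6*u - 6*v - 2; d F_3 = (-v) du + (-u) dv
Combining and collecting du, dv coefficients:
  coeff of du: u*v^2 + 7*u*v + 2*u + 6*v^2 + 2*v + 2
  coeff of dv: u*(u*v + 6*u + 6*v + 4)
F^* omega = (u*v^2 + 7*u*v + 2*u + 6*v^2 + 2*v + 2) du + (u*(u*v + 6*u + 6*v + 4)) dv.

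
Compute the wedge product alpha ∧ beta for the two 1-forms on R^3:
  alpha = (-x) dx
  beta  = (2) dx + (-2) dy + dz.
alpha ∧ beta = (2*x) dx ∧ dy + (-x) dx ∧ dz

Distribute the wedge, using dx_i ∧ dx_j = -dx_j ∧ dx_i and dx_i ∧ dx_i = 0. For each pair (i, j) with i < j, the coefficient of dx_i ∧ dx_j in alpha ∧ beta is (alpha_i * beta_j - alpha_j * beta_i). Collecting: alpha ∧ beta = (2*x) dx ∧ dy + (-x) dx ∧ dz.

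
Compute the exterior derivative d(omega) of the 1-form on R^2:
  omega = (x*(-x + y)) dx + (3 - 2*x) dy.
d(omega) = (-x - 2) dx ∧ dy

For a 1-form omega = sum_i f_i dx_i, the exterior derivative is
  d(omega) = sum_{i < j} (∂f_j/∂x_i - ∂f_i/∂x_j) dx_i ∧ dx_j.
  coefficient of dx ∧ dy: ∂f_2/∂x - ∂f_1/∂y = ∂(3 - 2*x)/∂x - ∂(x*(-x + y))/∂y = -x - 2
Assembling: d(omega) = (-x - 2) dx ∧ dy.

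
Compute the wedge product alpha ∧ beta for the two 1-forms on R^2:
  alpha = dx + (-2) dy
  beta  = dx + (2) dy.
alpha ∧ beta = (4) dx ∧ dy

Distribute the wedge, using dx_i ∧ dx_j = -dx_j ∧ dx_i and dx_i ∧ dx_i = 0. For each pair (i, j) with i < j, the coefficient of dx_i ∧ dx_j in alpha ∧ beta is (alpha_i * beta_j - alpha_j * beta_i). Collecting: alpha ∧ beta = (4) dx ∧ dy.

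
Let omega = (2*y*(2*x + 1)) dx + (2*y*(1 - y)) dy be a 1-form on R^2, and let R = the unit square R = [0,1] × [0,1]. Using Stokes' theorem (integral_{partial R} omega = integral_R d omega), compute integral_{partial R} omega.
integral_(partial R) omega = -4

Stokes: integral_partial_R omega = integral_R d omega with d omega = (∂Q/∂x - ∂P/∂y) dx ∧ dy.
  ∂Q/∂x = 0
  ∂P/∂y = 4*x + 2
  integrand = ∂Q/∂x - ∂P/∂y = -4*x - 2.
Integrating over R: integral_0^1 integral_0^1 (-4*x - 2) dx dy = -4.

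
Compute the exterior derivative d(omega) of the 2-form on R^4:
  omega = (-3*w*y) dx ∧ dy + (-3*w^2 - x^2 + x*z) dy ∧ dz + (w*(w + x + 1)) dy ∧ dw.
d(omega) = (w - 3*y) dx ∧ dy ∧ dw + (-2*x + z) dx ∧ dy ∧ dz + (-6*w) dy ∧ dz ∧ dw

For a 2-form omega = sum_{i<j} g_{ij} dx_i ∧ dx_j, the exterior derivative is
  d(omega) = sum_{i<j} d(g_{ij}) ∧ dx_i ∧ dx_j = sum_{i<j, k} (∂g_{ij}/∂x_k) dx_k ∧ dx_i ∧ dx_j.
Expand each term, using dx_k ∧ dx_i ∧ dx_j = sgn(permutation) dx_{(a)} ∧ dx_{(b)} ∧ dx_{(c)} with (a < b < c) sorted:
  d(-3*w*y) includes (∂/∂w)(-3*w*y) dw = (-3*y) dw, which multiplied by dx ∧ dy gives (-3*y) dx ∧ dy ∧ dw
  d(-3*w^2 - x^2 + x*z) includes (∂/∂x)(-3*w^2 - x^2 + x*z) dx = (-2*x + z) dx, which multiplied by dy ∧ dz gives (-2*x + z) dx ∧ dy ∧ dz
  d(-3*w^2 - x^2 + x*z) includes (∂/∂w)(-3*w^2 - x^2 + x*z) dw = (-6*w) dw, which multiplied by dy ∧ dz gives (-6*w) dy ∧ dz ∧ dw
  d(w*(w + x + 1)) includes (∂/∂x)(w*(w + x + 1)) dx = (w) dx, which multiplied by dy ∧ dw gives (w) dx ∧ dy ∧ dw
Collecting like 3-forms: d(omega) = (w - 3*y) dx ∧ dy ∧ dw + (-2*x + z) dx ∧ dy ∧ dz + (-6*w) dy ∧ dz ∧ dw.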